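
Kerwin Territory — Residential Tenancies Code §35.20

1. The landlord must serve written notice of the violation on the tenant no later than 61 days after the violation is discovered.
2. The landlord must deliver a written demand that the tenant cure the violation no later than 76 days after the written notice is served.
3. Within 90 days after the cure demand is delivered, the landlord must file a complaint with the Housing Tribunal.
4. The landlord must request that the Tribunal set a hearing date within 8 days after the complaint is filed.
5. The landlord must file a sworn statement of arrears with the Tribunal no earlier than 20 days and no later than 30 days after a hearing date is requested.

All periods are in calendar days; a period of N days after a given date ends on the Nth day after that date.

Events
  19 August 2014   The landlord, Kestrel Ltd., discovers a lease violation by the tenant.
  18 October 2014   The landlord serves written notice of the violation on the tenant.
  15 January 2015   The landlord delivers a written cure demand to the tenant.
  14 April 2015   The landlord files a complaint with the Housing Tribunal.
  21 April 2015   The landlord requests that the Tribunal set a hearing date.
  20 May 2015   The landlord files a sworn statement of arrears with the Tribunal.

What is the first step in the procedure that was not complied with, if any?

(1) due by 19 August 2014 + 61 days = 19 October 2014; completed 18 October 2014, before the deadline.
(2) due by 18 October 2014 + 76 days = 2 January 2015; done 15 January 2015 — 13 days late.
The analysis stops there.

Step 2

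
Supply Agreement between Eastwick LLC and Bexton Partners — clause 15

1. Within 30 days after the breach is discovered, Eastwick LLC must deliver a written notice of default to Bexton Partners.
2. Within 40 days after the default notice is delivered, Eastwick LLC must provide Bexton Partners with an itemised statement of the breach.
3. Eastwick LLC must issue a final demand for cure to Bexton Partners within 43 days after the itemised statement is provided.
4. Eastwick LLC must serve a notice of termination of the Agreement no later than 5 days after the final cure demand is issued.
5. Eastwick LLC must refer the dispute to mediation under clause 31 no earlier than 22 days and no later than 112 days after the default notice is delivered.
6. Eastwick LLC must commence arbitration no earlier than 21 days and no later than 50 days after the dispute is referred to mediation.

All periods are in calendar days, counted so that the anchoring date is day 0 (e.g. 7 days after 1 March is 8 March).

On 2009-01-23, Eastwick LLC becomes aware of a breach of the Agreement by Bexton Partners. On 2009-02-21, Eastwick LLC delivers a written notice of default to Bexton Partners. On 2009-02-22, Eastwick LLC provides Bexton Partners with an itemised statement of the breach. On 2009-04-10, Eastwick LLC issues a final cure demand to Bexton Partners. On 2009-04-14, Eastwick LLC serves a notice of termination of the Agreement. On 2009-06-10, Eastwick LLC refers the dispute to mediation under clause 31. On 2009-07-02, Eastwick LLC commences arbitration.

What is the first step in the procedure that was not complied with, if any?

(1) due by 2009-01-23 + 30 days = 2009-02-22; done 2009-02-21 — timely.
(2) due by 2009-02-21 + 40 days = 2009-04-02; done 2009-02-22 — timely.
(3) due by 2009-02-22 + 43 days = 2009-04-06; not done until 2009-04-10, 4 days after the deadline.
The analysis stops there.

Step 3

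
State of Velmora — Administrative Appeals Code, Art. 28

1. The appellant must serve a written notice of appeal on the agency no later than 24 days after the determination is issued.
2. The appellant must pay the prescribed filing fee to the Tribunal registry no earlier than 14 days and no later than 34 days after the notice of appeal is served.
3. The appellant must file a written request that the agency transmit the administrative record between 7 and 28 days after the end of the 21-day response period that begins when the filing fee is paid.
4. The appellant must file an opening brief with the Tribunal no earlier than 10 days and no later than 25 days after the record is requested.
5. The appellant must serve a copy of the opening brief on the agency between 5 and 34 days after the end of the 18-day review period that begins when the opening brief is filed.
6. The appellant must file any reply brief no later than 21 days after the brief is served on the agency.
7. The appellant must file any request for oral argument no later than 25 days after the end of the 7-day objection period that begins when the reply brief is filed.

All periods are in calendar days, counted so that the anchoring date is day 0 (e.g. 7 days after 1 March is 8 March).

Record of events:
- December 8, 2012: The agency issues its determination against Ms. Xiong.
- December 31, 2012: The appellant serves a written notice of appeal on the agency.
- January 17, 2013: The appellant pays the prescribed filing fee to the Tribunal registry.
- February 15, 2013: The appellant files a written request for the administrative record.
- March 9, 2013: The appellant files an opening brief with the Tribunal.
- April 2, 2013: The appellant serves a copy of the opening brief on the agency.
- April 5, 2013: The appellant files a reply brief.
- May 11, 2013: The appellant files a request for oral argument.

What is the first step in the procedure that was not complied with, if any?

Step 7

Step 1: 24 days after December 8, 2012 (when the determination is issued) is January 1, 2013; done December 31, 2012 — timely.
Step 2: the window is 14–34 days after December 31, 2012 (when the notice of appeal is served), so January 14, 2013 through February 3, 2013; January 17, 2013 falls inside that range.
Step 3: the window is 7–28 days after February 7, 2013 (end of the 21-day response period, which began when the filing fee is paid on January 17, 2013), so February 14, 2013 through March 7, 2013; done February 15, 2013, which is between those dates.
Step 4: the window is 10–25 days after February 15, 2013 (when the record is requested), so February 25, 2013 through March 12, 2013; done March 9, 2013 — within the window.
Step 5: the window is 5–34 days after March 27, 2013 (end of the 18-day review period, which began when the opening brief is filed on March 9, 2013), so April 1, 2013 through April 30, 2013; done April 2, 2013 — within the window.
Step 6: 21 days after April 2, 2013 (when the brief is served on the agency) is April 23, 2013; completed April 5, 2013, before the deadline.
Step 7: 25 days after April 12, 2013 (end of the 7-day objection period, which began when the reply brief is filed on April 5, 2013) is May 7, 2013; done May 11, 2013 — 4 days late.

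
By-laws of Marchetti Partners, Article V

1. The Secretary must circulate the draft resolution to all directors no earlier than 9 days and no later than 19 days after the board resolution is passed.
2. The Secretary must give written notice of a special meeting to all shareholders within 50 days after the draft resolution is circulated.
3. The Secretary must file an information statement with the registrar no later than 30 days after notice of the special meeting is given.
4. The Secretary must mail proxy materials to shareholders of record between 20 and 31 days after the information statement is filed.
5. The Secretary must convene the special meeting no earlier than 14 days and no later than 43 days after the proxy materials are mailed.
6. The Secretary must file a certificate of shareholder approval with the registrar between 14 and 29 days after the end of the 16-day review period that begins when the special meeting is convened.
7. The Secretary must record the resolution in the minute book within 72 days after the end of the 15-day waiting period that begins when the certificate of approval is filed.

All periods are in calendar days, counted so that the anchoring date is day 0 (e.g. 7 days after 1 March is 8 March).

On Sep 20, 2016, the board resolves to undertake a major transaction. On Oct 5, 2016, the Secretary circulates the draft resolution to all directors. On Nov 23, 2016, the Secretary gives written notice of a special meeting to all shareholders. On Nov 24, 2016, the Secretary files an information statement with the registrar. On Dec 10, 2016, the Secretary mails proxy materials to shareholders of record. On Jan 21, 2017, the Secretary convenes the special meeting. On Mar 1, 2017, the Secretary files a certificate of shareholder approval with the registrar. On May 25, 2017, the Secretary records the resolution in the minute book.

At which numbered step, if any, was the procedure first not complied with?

(1) the permitted window runs from Sep 20, 2016 + 9 = Sep 29, 2016 to Sep 20, 2016 + 19 = Oct 9, 2016; Oct 5, 2016 falls inside that range.
(2) due by Oct 5, 2016 + 50 days = Nov 24, 2016; Nov 23, 2016 is within that limit.
(3) due by Nov 23, 2016 + 30 days = Dec 23, 2016; Nov 24, 2016 is within that limit.
(4) the permitted window runs from Nov 24, 2016 + 20 = Dec 14, 2016 to Nov 24, 2016 + 31 = Dec 25, 2016; Dec 10, 2016 is 4 days too early.

Step 4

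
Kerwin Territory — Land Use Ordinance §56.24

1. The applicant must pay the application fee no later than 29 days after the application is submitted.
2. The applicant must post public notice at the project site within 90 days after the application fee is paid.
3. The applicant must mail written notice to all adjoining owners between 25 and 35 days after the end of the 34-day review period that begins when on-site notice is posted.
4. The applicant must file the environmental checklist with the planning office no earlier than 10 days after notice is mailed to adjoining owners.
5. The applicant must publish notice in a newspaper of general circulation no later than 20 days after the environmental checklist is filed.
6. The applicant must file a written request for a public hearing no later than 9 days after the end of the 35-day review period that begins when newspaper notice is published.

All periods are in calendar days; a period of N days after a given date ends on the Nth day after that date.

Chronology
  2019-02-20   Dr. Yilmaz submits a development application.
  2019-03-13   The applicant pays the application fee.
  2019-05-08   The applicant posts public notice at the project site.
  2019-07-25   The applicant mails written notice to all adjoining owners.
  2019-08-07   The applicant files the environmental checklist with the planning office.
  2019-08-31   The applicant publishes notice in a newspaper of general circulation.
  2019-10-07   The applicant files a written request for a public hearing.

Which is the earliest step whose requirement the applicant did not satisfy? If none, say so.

Step 1 — counting 29 days from 2019-02-20 (when the application is submitted) gives a deadline of 2019-03-21; completed 2019-03-13, before the deadline.
Step 2 — counting 90 days from 2019-03-13 (when the application fee is paid) gives a deadline of 2019-06-11; done 2019-05-08 — timely.
Step 3 — 25 and 35 days from 2019-06-11 (end of the 34-day review period, which began when on-site notice is posted on 2019-05-08) are 2019-07-06 and 2019-07-16 respectively; 2019-07-25 is 9 days past the end of the window.
Later steps need not be reached.

Step 3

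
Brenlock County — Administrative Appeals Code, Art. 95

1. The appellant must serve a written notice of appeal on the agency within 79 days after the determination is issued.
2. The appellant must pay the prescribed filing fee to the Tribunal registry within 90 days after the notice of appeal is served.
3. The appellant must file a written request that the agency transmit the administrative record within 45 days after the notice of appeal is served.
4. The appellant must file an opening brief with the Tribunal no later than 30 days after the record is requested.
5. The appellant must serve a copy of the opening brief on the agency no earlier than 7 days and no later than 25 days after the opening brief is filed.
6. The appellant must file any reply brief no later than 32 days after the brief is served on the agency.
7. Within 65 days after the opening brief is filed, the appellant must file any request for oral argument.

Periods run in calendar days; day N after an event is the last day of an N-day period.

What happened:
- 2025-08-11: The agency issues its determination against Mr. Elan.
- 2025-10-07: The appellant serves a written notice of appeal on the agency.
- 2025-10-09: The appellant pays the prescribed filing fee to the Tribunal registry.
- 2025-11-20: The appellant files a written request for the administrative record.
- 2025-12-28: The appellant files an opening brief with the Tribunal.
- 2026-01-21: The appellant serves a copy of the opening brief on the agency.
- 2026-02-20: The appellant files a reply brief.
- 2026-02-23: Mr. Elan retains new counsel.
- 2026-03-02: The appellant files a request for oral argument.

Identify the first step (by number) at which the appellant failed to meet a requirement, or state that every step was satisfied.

(1) due by 2025-08-11 + 79 days = 2025-10-29; 2025-10-07 is within that limit.
(2) due by 2025-10-07 + 90 days = 2026-01-05; done 2025-10-09 — timely.
(3) due by 2025-10-07 + 45 days = 2025-11-21; completed 2025-11-20, before the deadline.
(4) due by 2025-11-20 + 30 days = 2025-12-20; 2025-12-28 misses that deadline by 8 days.
The procedure was therefore not followed at step 4.

Step 4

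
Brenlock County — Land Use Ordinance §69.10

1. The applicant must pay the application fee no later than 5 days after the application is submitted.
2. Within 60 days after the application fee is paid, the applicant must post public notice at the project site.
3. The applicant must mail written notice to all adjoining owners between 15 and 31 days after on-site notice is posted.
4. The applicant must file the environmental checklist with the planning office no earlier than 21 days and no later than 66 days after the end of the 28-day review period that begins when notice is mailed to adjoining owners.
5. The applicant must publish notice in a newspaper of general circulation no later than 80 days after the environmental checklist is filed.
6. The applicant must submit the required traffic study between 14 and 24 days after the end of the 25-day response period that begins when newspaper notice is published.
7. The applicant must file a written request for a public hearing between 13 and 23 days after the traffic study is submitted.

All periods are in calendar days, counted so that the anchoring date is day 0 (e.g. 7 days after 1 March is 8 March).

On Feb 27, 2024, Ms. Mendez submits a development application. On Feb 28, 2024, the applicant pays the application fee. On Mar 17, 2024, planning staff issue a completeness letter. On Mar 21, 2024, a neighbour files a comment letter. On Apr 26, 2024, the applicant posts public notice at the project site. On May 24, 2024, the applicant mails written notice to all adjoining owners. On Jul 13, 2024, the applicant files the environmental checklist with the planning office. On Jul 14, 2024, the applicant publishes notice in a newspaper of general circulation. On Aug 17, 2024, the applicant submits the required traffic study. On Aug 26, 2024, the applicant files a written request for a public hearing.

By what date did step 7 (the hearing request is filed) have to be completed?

Sep 9, 2024

Step 7 runs from Aug 17, 2024, when the traffic study is submitted. The window is 13–23 days after Aug 17, 2024; it closes on Sep 9, 2024.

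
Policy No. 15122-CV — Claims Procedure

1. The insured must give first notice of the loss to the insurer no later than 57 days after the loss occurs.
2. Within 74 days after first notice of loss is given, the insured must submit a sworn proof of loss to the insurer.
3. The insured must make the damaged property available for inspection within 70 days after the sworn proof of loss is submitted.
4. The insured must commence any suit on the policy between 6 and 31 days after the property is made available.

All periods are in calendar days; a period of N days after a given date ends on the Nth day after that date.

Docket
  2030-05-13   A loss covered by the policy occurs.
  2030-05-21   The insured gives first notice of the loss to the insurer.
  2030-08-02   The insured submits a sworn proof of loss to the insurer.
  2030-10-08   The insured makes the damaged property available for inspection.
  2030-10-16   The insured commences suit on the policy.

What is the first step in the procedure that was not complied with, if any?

None — every step was satisfied

(1) due by 2030-05-13 + 57 days = 2030-07-09; 2030-05-21 is within that limit.
(2) due by 2030-05-21 + 74 days = 2030-08-03; 2030-08-02 is within that limit.
(3) due by 2030-08-02 + 70 days = 2030-10-11; 2030-10-08 is within that limit.
(4) the permitted window runs from 2030-10-08 + 6 = 2030-10-14 to 2030-10-08 + 31 = 2030-11-08; 2030-10-16 falls inside that range.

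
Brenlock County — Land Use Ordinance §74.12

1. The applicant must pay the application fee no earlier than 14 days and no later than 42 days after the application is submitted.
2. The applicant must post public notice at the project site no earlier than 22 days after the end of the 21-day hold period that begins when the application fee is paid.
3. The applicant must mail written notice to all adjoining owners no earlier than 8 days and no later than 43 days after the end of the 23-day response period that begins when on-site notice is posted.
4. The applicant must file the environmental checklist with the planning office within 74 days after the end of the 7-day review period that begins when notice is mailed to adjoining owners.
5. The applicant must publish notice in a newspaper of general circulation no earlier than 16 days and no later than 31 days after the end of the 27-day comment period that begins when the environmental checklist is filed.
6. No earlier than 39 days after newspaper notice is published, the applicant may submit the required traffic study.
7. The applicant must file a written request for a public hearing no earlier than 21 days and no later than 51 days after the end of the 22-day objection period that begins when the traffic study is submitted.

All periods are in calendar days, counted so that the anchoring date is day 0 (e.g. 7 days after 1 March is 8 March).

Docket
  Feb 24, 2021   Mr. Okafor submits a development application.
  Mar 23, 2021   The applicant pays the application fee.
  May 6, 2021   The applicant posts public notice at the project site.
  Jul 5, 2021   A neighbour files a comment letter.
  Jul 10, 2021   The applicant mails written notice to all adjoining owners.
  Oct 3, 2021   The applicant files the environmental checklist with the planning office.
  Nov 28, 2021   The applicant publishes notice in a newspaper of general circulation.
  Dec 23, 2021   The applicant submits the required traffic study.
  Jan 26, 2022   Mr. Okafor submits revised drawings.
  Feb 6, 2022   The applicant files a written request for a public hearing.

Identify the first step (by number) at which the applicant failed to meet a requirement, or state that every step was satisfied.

Step 4

Step 1 — 14 and 42 days from Feb 24, 2021 (when the application is submitted) are Mar 10, 2021 and Apr 7, 2021 respectively; done Mar 23, 2021 — within the window.
Step 2 — must wait 22 days from Apr 13, 2021 (end of the 21-day hold period, which began when the application fee is paid on Mar 23, 2021), so not before May 5, 2021; done May 6, 2021, after the minimum wait.
Step 3 — 8 and 43 days from May 29, 2021 (end of the 23-day response period, which began when on-site notice is posted on May 6, 2021) are Jun 6, 2021 and Jul 11, 2021 respectively; done Jul 10, 2021, which is between those dates.
Step 4 — counting 74 days from Jul 17, 2021 (end of the 7-day review period, which began when notice is mailed to adjoining owners on Jul 10, 2021) gives a deadline of Sep 29, 2021; done Oct 3, 2021 — 4 days late.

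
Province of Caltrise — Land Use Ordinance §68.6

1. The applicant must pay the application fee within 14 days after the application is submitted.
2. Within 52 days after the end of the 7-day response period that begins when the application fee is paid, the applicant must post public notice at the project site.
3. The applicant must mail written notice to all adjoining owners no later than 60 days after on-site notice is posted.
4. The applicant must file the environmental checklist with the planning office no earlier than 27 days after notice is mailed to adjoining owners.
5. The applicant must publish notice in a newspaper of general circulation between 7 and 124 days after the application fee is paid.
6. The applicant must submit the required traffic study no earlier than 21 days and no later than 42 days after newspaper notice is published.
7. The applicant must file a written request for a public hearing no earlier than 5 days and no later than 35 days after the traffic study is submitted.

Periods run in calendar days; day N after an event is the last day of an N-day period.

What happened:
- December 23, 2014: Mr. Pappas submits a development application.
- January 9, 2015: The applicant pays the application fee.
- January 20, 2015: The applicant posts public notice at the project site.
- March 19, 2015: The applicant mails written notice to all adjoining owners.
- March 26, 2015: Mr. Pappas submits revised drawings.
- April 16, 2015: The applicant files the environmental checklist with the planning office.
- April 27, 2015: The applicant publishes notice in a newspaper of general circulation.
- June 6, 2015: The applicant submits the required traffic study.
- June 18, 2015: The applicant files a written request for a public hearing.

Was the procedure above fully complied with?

Step 1: 14 days after December 23, 2014 (when the application is submitted) is January 6, 2015; done January 9, 2015 — 3 days late.
The procedure was therefore not followed at step 1.

No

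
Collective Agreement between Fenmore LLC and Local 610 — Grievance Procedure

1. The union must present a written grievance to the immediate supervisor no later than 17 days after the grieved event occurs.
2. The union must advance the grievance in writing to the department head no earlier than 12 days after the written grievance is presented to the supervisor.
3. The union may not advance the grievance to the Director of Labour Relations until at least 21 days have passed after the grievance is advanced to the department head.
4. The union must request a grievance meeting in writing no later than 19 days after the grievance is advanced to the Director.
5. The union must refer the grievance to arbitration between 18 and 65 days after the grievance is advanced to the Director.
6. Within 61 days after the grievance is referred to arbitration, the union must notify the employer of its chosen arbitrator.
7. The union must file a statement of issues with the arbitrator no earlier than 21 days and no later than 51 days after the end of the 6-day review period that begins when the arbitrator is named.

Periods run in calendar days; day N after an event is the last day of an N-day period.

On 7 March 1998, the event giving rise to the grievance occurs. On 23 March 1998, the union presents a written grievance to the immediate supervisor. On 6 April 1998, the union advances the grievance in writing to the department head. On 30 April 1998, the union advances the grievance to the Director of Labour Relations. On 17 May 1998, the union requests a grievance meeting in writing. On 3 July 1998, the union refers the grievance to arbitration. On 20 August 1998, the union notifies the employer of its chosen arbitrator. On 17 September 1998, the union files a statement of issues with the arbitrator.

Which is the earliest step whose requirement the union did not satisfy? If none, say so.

None — every step was satisfied

Step 1 — counting 17 days from 7 March 1998 (when the grieved event occurs) gives a deadline of 24 March 1998; 23 March 1998 is within that limit.
Step 2 — must wait 12 days from 23 March 1998 (when the written grievance is presented to the supervisor), so not before 4 April 1998; done 6 April 1998, after the minimum wait.
Step 3 — must wait 21 days from 6 April 1998 (when the grievance is advanced to the department head), so not before 27 April 1998; 30 April 1998 is on or after that date.
Step 4 — counting 19 days from 30 April 1998 (when the grievance is advanced to the Director) gives a deadline of 19 May 1998; done 17 May 1998 — timely.
Step 5 — 18 and 65 days from 30 April 1998 (when the grievance is advanced to the Director) are 18 May 1998 and 4 July 1998 respectively; 3 July 1998 falls inside that range.
Step 6 — counting 61 days from 3 July 1998 (when the grievance is referred to arbitration) gives a deadline of 2 September 1998; done 20 August 1998 — timely.
Step 7 — 21 and 51 days from 26 August 1998 (end of the 6-day review period, which began when the arbitrator is named on 20 August 1998) are 16 September 1998 and 16 October 1998 respectively; 17 September 1998 falls inside that range.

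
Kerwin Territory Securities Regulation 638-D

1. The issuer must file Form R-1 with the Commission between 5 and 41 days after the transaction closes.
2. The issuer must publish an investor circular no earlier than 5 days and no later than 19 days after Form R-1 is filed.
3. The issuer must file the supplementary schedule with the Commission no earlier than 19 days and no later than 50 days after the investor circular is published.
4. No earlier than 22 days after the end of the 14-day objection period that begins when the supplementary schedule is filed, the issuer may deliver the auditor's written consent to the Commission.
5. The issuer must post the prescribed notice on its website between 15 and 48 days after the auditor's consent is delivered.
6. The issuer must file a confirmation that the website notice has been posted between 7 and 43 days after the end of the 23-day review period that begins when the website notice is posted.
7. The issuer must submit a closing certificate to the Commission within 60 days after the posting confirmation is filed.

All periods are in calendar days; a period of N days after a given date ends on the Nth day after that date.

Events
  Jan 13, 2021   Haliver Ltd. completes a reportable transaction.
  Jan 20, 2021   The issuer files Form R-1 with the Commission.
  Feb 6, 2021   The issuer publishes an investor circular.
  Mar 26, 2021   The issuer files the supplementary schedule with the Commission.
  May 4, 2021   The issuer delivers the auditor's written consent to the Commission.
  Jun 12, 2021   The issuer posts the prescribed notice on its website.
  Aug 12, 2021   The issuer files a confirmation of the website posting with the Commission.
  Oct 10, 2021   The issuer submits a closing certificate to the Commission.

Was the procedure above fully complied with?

(1) the permitted window runs from Jan 13, 2021 + 5 = Jan 18, 2021 to Jan 13, 2021 + 41 = Feb 23, 2021; done Jan 20, 2021 — within the window.
(2) the permitted window runs from Jan 20, 2021 + 5 = Jan 25, 2021 to Jan 20, 2021 + 19 = Feb 8, 2021; done Feb 6, 2021 — within the window.
(3) the permitted window runs from Feb 6, 2021 + 19 = Feb 25, 2021 to Feb 6, 2021 + 50 = Mar 28, 2021; Mar 26, 2021 falls inside that range.
(4) permitted from Apr 9, 2021 + 22 days = May 1, 2021 onward; done May 4, 2021 — permitted.
(5) the permitted window runs from May 4, 2021 + 15 = May 19, 2021 to May 4, 2021 + 48 = Jun 21, 2021; done Jun 12, 2021 — within the window.
(6) the permitted window runs from Jul 5, 2021 + 7 = Jul 12, 2021 to Jul 5, 2021 + 43 = Aug 17, 2021; done Aug 12, 2021 — within the window.
(7) due by Aug 12, 2021 + 60 days = Oct 11, 2021; completed Oct 10, 2021, before the deadline.

Yes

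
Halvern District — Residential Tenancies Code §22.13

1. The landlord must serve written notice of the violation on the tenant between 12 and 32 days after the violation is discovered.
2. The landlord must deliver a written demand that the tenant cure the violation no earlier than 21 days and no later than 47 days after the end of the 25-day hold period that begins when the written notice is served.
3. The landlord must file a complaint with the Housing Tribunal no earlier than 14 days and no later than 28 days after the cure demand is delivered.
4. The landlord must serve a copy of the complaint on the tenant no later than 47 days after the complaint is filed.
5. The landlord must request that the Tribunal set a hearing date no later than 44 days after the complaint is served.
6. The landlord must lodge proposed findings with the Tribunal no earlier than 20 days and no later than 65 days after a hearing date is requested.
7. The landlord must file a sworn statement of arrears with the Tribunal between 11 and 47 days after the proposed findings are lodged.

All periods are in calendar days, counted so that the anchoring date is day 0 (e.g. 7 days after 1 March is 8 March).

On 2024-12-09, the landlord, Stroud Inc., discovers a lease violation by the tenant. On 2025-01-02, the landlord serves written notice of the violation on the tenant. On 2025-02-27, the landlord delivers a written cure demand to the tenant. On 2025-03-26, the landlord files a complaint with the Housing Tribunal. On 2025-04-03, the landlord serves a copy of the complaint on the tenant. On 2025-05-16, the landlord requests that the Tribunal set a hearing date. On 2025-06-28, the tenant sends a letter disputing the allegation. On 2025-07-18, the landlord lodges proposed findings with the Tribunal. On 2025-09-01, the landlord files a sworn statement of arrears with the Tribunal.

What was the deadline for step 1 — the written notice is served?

2025-01-10

Step 1 runs from 2024-12-09, when the violation is discovered. The window is 12–32 days after 2024-12-09; it closes on 2025-01-10.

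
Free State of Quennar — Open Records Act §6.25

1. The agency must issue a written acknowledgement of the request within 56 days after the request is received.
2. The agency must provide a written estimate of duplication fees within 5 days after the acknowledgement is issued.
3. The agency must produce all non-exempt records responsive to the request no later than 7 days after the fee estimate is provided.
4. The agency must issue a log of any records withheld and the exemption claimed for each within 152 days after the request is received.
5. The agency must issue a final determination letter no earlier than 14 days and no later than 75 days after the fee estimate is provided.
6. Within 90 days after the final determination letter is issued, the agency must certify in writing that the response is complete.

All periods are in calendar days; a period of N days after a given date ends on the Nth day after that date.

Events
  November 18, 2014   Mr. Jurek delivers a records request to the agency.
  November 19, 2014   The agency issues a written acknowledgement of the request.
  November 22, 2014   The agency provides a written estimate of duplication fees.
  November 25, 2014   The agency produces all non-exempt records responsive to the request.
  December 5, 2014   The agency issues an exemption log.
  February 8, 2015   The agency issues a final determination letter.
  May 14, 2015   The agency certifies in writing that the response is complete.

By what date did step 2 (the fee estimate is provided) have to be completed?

Step 2 runs from November 19, 2014, when the acknowledgement is issued. 5 days after November 19, 2014 is November 24, 2014.

November 24, 2014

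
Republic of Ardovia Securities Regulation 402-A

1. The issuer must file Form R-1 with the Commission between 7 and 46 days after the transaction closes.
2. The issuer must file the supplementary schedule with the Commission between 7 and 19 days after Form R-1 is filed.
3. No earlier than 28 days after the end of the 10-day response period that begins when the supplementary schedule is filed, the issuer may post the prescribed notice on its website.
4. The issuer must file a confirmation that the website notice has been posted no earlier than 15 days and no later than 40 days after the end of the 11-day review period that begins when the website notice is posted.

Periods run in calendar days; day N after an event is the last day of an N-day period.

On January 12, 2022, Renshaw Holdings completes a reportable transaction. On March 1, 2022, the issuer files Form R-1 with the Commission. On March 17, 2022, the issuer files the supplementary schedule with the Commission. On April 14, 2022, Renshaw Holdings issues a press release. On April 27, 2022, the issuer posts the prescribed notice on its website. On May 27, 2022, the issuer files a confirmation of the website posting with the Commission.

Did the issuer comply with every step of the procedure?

No

Step 1 — 7 and 46 days from January 12, 2022 (when the transaction closes) are January 19, 2022 and February 27, 2022 respectively; done March 1, 2022 — 2 days after the window closed.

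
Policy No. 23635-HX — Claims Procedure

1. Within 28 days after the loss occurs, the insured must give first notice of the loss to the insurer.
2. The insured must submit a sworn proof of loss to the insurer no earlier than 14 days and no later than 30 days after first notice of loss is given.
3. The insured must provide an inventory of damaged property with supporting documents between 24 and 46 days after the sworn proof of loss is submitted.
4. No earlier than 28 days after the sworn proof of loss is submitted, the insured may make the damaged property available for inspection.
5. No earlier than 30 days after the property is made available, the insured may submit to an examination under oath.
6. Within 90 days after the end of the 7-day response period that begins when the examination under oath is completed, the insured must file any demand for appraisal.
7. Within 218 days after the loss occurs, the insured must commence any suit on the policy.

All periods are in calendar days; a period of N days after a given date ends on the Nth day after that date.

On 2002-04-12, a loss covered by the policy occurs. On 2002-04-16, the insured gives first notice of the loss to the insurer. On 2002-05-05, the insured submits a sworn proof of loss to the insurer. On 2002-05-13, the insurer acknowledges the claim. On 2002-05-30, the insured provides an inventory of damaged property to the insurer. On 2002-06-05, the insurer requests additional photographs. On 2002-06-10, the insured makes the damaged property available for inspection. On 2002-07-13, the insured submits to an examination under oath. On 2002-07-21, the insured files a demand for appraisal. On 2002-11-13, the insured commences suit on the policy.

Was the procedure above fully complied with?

Yes

Step 1: 28 days after 2002-04-12 (when the loss occurs) is 2002-05-10; done 2002-04-16 — timely.
Step 2: the window is 14–30 days after 2002-04-16 (when first notice of loss is given), so 2002-04-30 through 2002-05-16; done 2002-05-05, which is between those dates.
Step 3: the window is 24–46 days after 2002-05-05 (when the sworn proof of loss is submitted), so 2002-05-29 through 2002-06-20; done 2002-05-30, which is between those dates.
Step 4: the earliest permitted date is 28 days after 2002-05-05 (when the sworn proof of loss is submitted), i.e. 2002-06-02; done 2002-06-10 — permitted.
Step 5: the earliest permitted date is 30 days after 2002-06-10 (when the property is made available), i.e. 2002-07-10; done 2002-07-13, after the minimum wait.
Step 6: 90 days after 2002-07-20 (end of the 7-day response period, which began when the examination under oath is completed on 2002-07-13) is 2002-10-18; completed 2002-07-21, before the deadline.
Step 7: 218 days after 2002-04-12 (when the loss occurs) is 2002-11-16; done 2002-11-13 — timely.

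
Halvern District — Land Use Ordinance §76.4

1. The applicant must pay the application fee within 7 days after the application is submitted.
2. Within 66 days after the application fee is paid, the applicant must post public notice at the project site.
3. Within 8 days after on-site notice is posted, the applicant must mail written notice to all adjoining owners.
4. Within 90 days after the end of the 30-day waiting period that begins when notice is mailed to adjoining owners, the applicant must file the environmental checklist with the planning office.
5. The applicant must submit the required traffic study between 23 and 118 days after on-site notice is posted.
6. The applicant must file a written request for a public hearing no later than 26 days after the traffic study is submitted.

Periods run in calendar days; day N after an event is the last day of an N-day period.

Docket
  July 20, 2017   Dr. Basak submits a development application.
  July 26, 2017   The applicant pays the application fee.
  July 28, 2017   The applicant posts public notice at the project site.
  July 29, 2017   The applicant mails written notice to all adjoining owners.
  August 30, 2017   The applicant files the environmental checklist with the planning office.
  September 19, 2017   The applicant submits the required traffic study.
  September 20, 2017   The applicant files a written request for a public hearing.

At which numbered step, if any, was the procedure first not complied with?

None — every step was satisfied

Step 1: 7 days after July 20, 2017 (when the application is submitted) is July 27, 2017; completed July 26, 2017, before the deadline.
Step 2: 66 days after July 26, 2017 (when the application fee is paid) is September 30, 2017; done July 28, 2017 — timely.
Step 3: 8 days after July 28, 2017 (when on-site notice is posted) is August 5, 2017; completed July 29, 2017, before the deadline.
Step 4: 90 days after August 28, 2017 (end of the 30-day waiting period, which began when notice is mailed to adjoining owners on July 29, 2017) is November 26, 2017; completed August 30, 2017, before the deadline.
Step 5: the window is 23–118 days after July 28, 2017 (when on-site notice is posted), so August 20, 2017 through November 23, 2017; September 19, 2017 falls inside that range.
Step 6: 26 days after September 19, 2017 (when the traffic study is submitted) is October 15, 2017; completed September 20, 2017, before the deadline.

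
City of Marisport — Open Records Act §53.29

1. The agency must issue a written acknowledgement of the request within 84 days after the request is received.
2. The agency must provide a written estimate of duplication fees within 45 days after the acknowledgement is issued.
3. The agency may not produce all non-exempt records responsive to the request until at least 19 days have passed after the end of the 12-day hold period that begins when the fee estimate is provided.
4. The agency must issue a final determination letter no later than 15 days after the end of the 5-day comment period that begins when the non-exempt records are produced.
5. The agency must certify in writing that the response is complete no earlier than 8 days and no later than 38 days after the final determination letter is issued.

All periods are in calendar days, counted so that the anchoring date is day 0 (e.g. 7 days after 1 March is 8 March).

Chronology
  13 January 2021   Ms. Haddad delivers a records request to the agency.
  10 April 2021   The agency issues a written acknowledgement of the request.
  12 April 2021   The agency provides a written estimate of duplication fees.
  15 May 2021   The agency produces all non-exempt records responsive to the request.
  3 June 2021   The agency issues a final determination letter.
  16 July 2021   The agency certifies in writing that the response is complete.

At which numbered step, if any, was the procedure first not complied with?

Step 1

(1) due by 13 January 2021 + 84 days = 7 April 2021; 10 April 2021 misses that deadline by 3 days.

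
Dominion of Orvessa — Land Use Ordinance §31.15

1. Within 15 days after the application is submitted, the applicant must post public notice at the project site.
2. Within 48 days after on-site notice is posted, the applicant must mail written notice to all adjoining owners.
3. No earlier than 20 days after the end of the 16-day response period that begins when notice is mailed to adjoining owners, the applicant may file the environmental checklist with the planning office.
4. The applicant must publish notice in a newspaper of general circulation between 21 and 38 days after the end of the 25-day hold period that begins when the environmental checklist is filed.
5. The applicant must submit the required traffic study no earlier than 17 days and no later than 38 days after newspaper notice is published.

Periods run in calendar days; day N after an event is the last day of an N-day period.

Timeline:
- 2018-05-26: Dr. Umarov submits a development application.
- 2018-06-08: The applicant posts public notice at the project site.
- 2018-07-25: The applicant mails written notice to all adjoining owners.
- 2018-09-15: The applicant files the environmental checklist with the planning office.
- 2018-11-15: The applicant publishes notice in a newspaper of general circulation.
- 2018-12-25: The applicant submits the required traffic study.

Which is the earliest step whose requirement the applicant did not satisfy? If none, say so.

Step 1: 15 days after 2018-05-26 (when the application is submitted) is 2018-06-10; completed 2018-06-08, before the deadline.
Step 2: 48 days after 2018-06-08 (when on-site notice is posted) is 2018-07-26; done 2018-07-25 — timely.
Step 3: the earliest permitted date is 20 days after 2018-08-10 (end of the 16-day response period, which began when notice is mailed to adjoining owners on 2018-07-25), i.e. 2018-08-30; done 2018-09-15, after the minimum wait.
Step 4: the window is 21–38 days after 2018-10-10 (end of the 25-day hold period, which began when the environmental checklist is filed on 2018-09-15), so 2018-10-31 through 2018-11-17; done 2018-11-15 — within the window.
Step 5: the window is 17–38 days after 2018-11-15 (when newspaper notice is published), so 2018-12-02 through 2018-12-23; done 2018-12-25 — 2 days after the window closed.
The analysis stops there.

Step 5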